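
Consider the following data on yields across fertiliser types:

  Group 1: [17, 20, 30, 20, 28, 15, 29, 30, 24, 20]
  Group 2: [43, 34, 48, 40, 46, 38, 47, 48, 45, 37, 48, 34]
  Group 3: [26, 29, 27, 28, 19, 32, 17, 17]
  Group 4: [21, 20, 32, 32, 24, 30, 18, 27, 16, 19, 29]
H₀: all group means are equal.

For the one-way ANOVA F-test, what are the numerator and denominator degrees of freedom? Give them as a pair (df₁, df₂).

k = 4 groups, N = 41 total
df = (k−1, N−k) = (4−1, 41−4) = (3, 37)

degrees of freedom = [3, 37]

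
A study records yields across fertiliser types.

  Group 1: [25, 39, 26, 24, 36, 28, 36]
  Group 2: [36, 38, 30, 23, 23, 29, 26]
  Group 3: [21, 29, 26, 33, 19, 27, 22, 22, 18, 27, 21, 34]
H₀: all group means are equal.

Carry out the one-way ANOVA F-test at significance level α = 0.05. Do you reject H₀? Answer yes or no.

Group means [30.57, 29.29, 24.92], grand mean 27.615
SSB = Σnᵢ(x̄ᵢ−x̄)² = 168.094; SSW = ΣΣ(x−x̄ᵢ)² = 748.060
MSB = 168.094/2 = 84.0472; MSW = 748.060/23 = 32.5243
F = MSB/MSW = 2.5841
df = (2, 23)
p-value (upper-tail) = 0.09719
At α=0.05: p ≥ α → fail to reject H₀

reject H₀: no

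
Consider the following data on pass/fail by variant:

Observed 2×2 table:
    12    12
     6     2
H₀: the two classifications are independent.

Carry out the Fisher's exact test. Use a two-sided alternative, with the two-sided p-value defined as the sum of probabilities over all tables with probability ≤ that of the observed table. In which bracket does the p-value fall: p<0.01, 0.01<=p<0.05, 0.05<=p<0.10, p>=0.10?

Margins: r₁=24, r₂=8, c₁=18, c₂=14, n=32
p_obs = C(24,12)·C(8,6)/C(32,18); sum pmf over tables with pmf ≤ p_obs
p-value (two-sided) = 0.41228
→ bracket: p>=0.10

p-value bracket: p>=0.10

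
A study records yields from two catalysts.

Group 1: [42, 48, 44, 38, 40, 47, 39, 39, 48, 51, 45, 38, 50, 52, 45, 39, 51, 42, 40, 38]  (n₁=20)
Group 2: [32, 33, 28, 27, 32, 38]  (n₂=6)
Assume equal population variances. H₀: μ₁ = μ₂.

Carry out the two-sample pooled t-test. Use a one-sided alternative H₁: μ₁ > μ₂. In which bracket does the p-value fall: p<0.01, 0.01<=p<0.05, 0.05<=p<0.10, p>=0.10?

x̄₁=43.800, s₁=4.938, n₁=20
x̄₂=31.667, s₂=3.933, n₂=6
s_p² = [19·4.938² + 5·3.933²]/24 = 22.5222
SE = √(s_p²·(1/20+1/6)) = 2.2090
t = (43.800−31.667)/2.2090 = 5.4926
df = 24
p-value (one-sided, H₁ greater) = 0.00001
→ bracket: p<0.01

p-value bracket: p<0.01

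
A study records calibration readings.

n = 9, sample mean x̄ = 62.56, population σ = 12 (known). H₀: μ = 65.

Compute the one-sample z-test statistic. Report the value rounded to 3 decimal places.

SE = σ/√n = 12/√9 = 4.0000
z = (x̄−μ₀)/SE = (62.56−65)/4.0000 = -0.6100

test statistic = -0.610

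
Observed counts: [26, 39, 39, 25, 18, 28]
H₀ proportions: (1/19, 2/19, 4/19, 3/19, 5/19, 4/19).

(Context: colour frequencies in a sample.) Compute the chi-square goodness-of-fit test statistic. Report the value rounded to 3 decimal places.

test statistic = 73.182

n = 175; E_i = n·p_i = [9.21, 18.42, 36.84, 27.63, 46.05, 36.84]
χ² = (26−9.21)²/9.21 + (39−18.42)²/18.42 + (39−36.84)²/36.84 + (25−27.63)²/27.63 + (18−46.05)²/46.05 + (28−36.84)²/36.84 = 73.1816
df = 5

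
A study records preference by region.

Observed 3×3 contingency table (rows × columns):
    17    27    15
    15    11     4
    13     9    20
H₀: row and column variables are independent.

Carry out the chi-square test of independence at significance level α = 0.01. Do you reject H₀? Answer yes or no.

reject H₀: yes

Row totals [59, 30, 42], col totals [45, 47, 39], n=131
χ² = (17−20.27)²/20.27 + (27−21.17)²/21.17 + (15−17.56)²/17.56 + (15−10.31)²/10.31 + (11−10.76)²/10.76 + (4−8.93)²/8.93 + (13−14.43)²/14.43 + (9−15.07)²/15.07 + (20−12.50)²/12.50 = 14.4540
df = 4
p-value (upper-tail) = 0.00598
At α=0.01: p < α → reject H₀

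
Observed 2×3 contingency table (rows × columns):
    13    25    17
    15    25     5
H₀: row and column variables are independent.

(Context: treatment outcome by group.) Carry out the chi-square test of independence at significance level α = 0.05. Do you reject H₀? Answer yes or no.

reject H₀: no

Row totals [55, 45], col totals [28, 50, 22], n=100
χ² = (13−15.40)²/15.40 + (25−27.50)²/27.50 + (17−12.10)²/12.10 + (15−12.60)²/12.60 + (25−22.50)²/22.50 + (5−9.90)²/9.90 = 5.7458
df = 2
p-value (upper-tail) = 0.05654
At α=0.05: p ≥ α → fail to reject H₀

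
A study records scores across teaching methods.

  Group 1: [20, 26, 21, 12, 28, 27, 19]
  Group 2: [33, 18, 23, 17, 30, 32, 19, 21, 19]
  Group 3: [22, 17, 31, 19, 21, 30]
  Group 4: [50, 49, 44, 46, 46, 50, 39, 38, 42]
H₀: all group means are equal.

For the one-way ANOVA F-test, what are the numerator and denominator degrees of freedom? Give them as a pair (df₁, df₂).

k = 4 groups, N = 31 total
df = (k−1, N−k) = (4−1, 31−4) = (3, 27)

degrees of freedom = [3, 27]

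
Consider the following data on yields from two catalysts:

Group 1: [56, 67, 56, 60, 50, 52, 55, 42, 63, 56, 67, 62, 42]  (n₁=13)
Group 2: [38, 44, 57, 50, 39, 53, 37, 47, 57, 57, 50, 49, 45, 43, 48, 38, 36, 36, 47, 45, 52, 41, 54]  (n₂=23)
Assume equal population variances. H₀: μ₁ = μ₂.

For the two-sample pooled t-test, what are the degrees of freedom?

degrees of freedom = 34

df = n₁ + n₂ − 2 = 13 + 23 − 2 = 34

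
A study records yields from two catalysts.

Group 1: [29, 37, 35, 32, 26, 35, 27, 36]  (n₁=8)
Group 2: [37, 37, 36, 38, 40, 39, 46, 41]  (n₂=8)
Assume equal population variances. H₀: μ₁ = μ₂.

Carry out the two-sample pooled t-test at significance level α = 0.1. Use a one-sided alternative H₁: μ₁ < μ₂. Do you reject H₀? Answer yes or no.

reject H₀: yes

x̄₁=32.125, s₁=4.291, n₁=8
x̄₂=39.250, s₂=3.196, n₂=8
s_p² = [7·4.291² + 7·3.196²]/14 = 14.3125
SE = √(s_p²·(1/8+1/8)) = 1.8916
t = (32.125−39.250)/1.8916 = -3.7667
df = 14
p-value (one-sided, H₁ less) = 0.00104
At α=0.1: p < α → reject H₀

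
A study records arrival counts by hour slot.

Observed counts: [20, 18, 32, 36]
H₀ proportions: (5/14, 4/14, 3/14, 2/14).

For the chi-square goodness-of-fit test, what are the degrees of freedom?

df = k − 1 = 4 − 1 = 3

degrees of freedom = 3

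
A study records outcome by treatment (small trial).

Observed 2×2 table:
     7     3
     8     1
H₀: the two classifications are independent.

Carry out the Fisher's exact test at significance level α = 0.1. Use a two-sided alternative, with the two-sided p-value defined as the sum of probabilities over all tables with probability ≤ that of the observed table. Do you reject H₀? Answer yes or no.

Margins: r₁=10, r₂=9, c₁=15, c₂=4, n=19
p_obs = C(10,7)·C(9,8)/C(19,15); sum pmf over tables with pmf ≤ p_obs
p-value (two-sided) = 0.58204
At α=0.1: p ≥ α → fail to reject H₀

reject H₀: no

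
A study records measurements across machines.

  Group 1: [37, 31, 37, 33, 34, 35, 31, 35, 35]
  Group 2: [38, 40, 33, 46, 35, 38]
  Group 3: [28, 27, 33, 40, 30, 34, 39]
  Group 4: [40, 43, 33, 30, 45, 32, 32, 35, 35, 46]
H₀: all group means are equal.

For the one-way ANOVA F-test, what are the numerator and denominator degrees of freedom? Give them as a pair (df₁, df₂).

k = 4 groups, N = 32 total
df = (k−1, N−k) = (4−1, 32−4) = (3, 28)

degrees of freedom = [3, 28]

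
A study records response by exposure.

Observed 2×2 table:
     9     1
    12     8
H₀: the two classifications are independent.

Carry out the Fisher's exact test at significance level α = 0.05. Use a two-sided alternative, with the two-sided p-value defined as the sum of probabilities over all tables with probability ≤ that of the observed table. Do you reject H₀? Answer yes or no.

reject H₀: no

Margins: r₁=10, r₂=20, c₁=21, c₂=9, n=30
p_obs = C(10,9)·C(20,12)/C(30,21); sum pmf over tables with pmf ≤ p_obs
p-value (two-sided) = 0.20351
At α=0.05: p ≥ α → fail to reject H₀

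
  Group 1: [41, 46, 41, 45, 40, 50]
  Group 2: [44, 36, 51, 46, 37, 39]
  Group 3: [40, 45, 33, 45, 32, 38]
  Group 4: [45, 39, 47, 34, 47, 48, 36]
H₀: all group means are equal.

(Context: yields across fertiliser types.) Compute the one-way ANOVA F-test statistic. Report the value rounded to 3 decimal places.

test statistic = 0.922

Group means [43.83, 42.17, 38.83, 42.29], grand mean 41.800
SSB = Σnᵢ(x̄ᵢ−x̄)² = 80.071; SSW = ΣΣ(x−x̄ᵢ)² = 607.929
MSB = 80.071/3 = 26.6905; MSW = 607.929/21 = 28.9490
F = MSB/MSW = 0.9220
df = (3, 21)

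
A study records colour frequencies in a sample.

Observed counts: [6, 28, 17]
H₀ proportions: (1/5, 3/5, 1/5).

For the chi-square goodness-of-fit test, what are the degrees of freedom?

degrees of freedom = 2

df = k − 1 = 3 − 1 = 2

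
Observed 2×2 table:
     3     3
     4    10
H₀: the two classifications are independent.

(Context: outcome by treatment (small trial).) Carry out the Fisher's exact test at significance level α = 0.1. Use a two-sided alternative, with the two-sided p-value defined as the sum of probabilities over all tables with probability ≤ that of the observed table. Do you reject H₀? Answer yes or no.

Margins: r₁=6, r₂=14, c₁=7, c₂=13, n=20
p_obs = C(6,3)·C(14,4)/C(20,7); sum pmf over tables with pmf ≤ p_obs
p-value (two-sided) = 0.61262
At α=0.1: p ≥ α → fail to reject H₀

reject H₀: no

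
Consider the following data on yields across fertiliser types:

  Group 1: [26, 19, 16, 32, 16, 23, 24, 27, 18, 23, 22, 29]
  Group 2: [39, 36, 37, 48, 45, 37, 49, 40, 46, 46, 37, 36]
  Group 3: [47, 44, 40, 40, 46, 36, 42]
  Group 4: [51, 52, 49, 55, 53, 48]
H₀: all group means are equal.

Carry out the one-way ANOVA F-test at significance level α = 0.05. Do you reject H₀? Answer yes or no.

Group means [22.92, 41.33, 42.14, 51.33], grand mean 37.135
SSB = Σnᵢ(x̄ᵢ−x̄)² = 4022.551; SSW = ΣΣ(x−x̄ᵢ)² = 685.774
MSB = 4022.551/3 = 1340.8502; MSW = 685.774/33 = 20.7810
F = MSB/MSW = 64.5228
df = (3, 33)
p-value (upper-tail) = 0.00000
At α=0.05: p < α → reject H₀

reject H₀: yes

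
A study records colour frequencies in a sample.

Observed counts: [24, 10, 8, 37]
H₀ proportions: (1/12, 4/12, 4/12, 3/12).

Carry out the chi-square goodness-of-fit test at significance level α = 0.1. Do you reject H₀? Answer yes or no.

n = 79; E_i = n·p_i = [6.58, 26.33, 26.33, 19.75]
χ² = (24−6.58)²/6.58 + (10−26.33)²/26.33 + (8−26.33)²/26.33 + (37−19.75)²/19.75 = 84.0380
df = 3
p-value (upper-tail) = 0.00000
At α=0.1: p < α → reject H₀

reject H₀: yes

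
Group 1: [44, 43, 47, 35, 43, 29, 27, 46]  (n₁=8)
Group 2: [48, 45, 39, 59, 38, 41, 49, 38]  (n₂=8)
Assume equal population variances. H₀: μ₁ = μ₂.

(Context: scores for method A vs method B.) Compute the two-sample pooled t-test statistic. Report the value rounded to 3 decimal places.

test statistic = -1.423

x̄₁=39.250, s₁=7.833, n₁=8
x̄₂=44.625, s₂=7.269, n₂=8
s_p² = [7·7.833² + 7·7.269²]/14 = 57.0982
SE = √(s_p²·(1/8+1/8)) = 3.7782
t = (39.250−44.625)/3.7782 = -1.4226
df = 14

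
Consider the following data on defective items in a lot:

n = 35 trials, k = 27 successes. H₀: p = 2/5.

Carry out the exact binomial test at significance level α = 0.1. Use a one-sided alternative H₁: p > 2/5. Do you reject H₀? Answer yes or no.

Exact binomial: n=35, k=27, p₀=2/5=0.4000
P(X≥27) from Σ C(n,i)·p₀^i·(1−p₀)^(n−i)
p-value (one-sided, H₁ greater) = 0.00001
At α=0.1: p < α → reject H₀

reject H₀: yes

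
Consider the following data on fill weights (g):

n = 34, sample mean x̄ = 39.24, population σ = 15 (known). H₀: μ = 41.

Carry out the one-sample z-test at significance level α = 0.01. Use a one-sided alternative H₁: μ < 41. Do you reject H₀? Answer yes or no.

SE = σ/√n = 15/√34 = 2.5725
z = (x̄−μ₀)/SE = (39.24−41)/2.5725 = -0.6842
p-value (one-sided, H₁ less) = 0.24694
At α=0.01: p ≥ α → fail to reject H₀

reject H₀: no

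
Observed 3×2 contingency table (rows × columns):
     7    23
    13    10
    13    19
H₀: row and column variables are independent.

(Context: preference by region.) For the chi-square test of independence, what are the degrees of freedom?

degrees of freedom = 2

df = (r−1)(c−1) = (3−1)·(2−1) = 2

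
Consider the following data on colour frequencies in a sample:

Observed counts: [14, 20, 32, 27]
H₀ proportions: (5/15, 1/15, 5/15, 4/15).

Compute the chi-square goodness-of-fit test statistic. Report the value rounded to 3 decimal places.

n = 93; E_i = n·p_i = [31.00, 6.20, 31.00, 24.80]
χ² = (14−31.00)²/31.00 + (20−6.20)²/6.20 + (32−31.00)²/31.00 + (27−24.80)²/24.80 = 40.2661
df = 3

test statistic = 40.266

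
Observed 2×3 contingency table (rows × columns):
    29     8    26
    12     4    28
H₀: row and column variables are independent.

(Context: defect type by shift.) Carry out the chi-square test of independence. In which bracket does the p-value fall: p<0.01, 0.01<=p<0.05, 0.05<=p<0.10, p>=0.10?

p-value bracket: 0.05<=p<0.10

Row totals [63, 44], col totals [41, 12, 54], n=107
χ² = (29−24.14)²/24.14 + (8−7.07)²/7.07 + (26−31.79)²/31.79 + (12−16.86)²/16.86 + (4−4.93)²/4.93 + (28−22.21)²/22.21 = 5.2478
df = 2
p-value (upper-tail) = 0.07252
→ bracket: 0.05<=p<0.10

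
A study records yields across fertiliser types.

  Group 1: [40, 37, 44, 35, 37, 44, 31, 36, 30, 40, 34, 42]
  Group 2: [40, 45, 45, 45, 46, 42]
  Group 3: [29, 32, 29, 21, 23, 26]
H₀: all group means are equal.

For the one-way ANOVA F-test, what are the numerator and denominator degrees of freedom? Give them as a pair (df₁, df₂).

degrees of freedom = [2, 21]

k = 3 groups, N = 24 total
df = (k−1, N−k) = (3−1, 24−3) = (2, 21)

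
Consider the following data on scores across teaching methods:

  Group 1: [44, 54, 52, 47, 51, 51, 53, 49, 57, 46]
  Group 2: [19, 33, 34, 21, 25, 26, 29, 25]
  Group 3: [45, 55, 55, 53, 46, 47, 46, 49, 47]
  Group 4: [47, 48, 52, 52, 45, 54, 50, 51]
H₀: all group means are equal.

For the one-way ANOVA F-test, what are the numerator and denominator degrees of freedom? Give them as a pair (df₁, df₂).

k = 4 groups, N = 35 total
df = (k−1, N−k) = (4−1, 35−4) = (3, 31)

degrees of freedom = [3, 31]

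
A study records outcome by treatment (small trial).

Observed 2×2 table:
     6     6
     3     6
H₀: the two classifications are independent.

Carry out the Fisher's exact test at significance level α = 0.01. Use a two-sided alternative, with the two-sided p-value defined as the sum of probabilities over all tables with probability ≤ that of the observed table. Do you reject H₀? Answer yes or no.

reject H₀: no

Margins: r₁=12, r₂=9, c₁=9, c₂=12, n=21
p_obs = C(12,6)·C(9,3)/C(21,9); sum pmf over tables with pmf ≤ p_obs
p-value (two-sided) = 0.66049
At α=0.01: p ≥ α → fail to reject H₀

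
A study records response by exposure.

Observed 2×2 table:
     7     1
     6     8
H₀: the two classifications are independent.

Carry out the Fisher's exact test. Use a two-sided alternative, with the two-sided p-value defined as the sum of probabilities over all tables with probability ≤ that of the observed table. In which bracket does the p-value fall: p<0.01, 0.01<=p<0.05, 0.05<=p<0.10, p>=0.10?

p-value bracket: 0.05<=p<0.10

Margins: r₁=8, r₂=14, c₁=13, c₂=9, n=22
p_obs = C(8,7)·C(14,6)/C(22,13); sum pmf over tables with pmf ≤ p_obs
p-value (two-sided) = 0.07430
→ bracket: 0.05<=p<0.10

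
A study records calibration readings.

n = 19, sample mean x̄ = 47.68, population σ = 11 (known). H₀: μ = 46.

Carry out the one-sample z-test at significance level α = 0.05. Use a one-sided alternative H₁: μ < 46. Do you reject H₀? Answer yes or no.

SE = σ/√n = 11/√19 = 2.5236
z = (x̄−μ₀)/SE = (47.68−46)/2.5236 = 0.6657
p-value (one-sided, H₁ less) = 0.74721
At α=0.05: p ≥ α → fail to reject H₀

reject H₀: no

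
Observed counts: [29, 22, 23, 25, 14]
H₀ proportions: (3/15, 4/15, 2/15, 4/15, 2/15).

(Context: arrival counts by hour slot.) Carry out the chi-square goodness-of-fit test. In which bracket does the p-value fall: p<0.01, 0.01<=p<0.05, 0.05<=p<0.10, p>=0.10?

n = 113; E_i = n·p_i = [22.60, 30.13, 15.07, 30.13, 15.07]
χ² = (29−22.60)²/22.60 + (22−30.13)²/30.13 + (23−15.07)²/15.07 + (25−30.13)²/30.13 + (14−15.07)²/15.07 = 9.1350
df = 4
p-value (upper-tail) = 0.05781
→ bracket: 0.05<=p<0.10

p-value bracket: 0.05<=p<0.10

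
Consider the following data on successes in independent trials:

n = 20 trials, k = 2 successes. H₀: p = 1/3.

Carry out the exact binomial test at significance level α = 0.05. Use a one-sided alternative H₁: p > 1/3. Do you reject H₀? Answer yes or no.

reject H₀: no

Exact binomial: n=20, k=2, p₀=1/3=0.3333
P(X≥2) from Σ C(n,i)·p₀^i·(1−p₀)^(n−i)
p-value (one-sided, H₁ greater) = 0.99669
At α=0.05: p ≥ α → fail to reject H₀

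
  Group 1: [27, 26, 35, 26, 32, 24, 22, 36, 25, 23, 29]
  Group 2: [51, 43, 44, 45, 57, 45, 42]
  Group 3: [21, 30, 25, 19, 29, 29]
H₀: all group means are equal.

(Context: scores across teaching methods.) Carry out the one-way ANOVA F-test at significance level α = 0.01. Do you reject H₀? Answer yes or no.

Group means [27.73, 46.71, 25.50], grand mean 32.708
SSB = Σnᵢ(x̄ᵢ−x̄)² = 1957.848; SSW = ΣΣ(x−x̄ᵢ)² = 505.110
MSB = 1957.848/2 = 978.9240; MSW = 505.110/21 = 24.0529
F = MSB/MSW = 40.6988
df = (2, 21)
p-value (upper-tail) = 0.00000
At α=0.01: p < α → reject H₀

reject H₀: yes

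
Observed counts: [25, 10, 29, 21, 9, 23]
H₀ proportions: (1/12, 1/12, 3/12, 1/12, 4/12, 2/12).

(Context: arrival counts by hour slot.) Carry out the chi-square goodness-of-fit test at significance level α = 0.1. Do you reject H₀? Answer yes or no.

reject H₀: yes

n = 117; E_i = n·p_i = [9.75, 9.75, 29.25, 9.75, 39.00, 19.50]
χ² = (25−9.75)²/9.75 + (10−9.75)²/9.75 + (29−29.25)²/29.25 + (21−9.75)²/9.75 + (9−39.00)²/39.00 + (23−19.50)²/19.50 = 60.5470
df = 5
p-value (upper-tail) = 0.00000
At α=0.1: p < α → reject H₀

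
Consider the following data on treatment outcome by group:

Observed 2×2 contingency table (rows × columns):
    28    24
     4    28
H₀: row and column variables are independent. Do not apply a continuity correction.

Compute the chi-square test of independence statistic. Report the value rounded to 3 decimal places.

test statistic = 14.360

Row totals [52, 32], col totals [32, 52], n=84
χ² = (28−19.81)²/19.81 + (24−32.19)²/32.19 + (4−12.19)²/12.19 + (28−19.81)²/19.81 = 14.3598
df = 1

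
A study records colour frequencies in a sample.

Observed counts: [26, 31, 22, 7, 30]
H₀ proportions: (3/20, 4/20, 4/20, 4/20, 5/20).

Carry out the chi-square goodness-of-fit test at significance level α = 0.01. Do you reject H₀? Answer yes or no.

reject H₀: yes

n = 116; E_i = n·p_i = [17.40, 23.20, 23.20, 23.20, 29.00]
χ² = (26−17.40)²/17.40 + (31−23.20)²/23.20 + (22−23.20)²/23.20 + (7−23.20)²/23.20 + (30−29.00)²/29.00 = 18.2816
df = 4
p-value (upper-tail) = 0.00109
At α=0.01: p < α → reject H₀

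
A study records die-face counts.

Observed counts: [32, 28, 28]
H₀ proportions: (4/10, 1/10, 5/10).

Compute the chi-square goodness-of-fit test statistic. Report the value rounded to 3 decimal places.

test statistic = 48.000

n = 88; E_i = n·p_i = [35.20, 8.80, 44.00]
χ² = (32−35.20)²/35.20 + (28−8.80)²/8.80 + (28−44.00)²/44.00 = 48.0000
df = 2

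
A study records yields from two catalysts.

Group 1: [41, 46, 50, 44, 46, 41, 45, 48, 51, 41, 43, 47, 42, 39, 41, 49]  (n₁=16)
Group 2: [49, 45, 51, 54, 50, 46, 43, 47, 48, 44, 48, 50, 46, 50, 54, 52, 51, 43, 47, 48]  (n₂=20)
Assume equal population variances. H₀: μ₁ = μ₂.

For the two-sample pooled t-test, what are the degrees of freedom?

df = n₁ + n₂ − 2 = 16 + 20 − 2 = 34

degrees of freedom = 34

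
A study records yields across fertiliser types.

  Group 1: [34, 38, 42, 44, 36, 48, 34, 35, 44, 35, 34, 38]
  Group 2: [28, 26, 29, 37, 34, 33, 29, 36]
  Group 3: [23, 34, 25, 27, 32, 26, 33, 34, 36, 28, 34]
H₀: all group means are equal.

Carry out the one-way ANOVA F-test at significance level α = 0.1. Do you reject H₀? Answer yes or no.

reject H₀: yes

Group means [38.50, 31.50, 30.18], grand mean 33.742
SSB = Σnᵢ(x̄ᵢ−x̄)² = 451.299; SSW = ΣΣ(x−x̄ᵢ)² = 568.636
MSB = 451.299/2 = 225.6496; MSW = 568.636/28 = 20.3084
F = MSB/MSW = 11.1111
df = (2, 28)
p-value (upper-tail) = 0.00028
At α=0.1: p < α → reject H₀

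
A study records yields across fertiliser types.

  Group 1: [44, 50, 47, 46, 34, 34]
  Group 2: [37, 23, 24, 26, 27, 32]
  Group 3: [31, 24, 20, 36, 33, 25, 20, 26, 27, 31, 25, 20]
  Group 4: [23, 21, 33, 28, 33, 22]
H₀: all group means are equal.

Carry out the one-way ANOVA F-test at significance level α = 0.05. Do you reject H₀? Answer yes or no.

Group means [42.50, 28.17, 26.50, 26.67], grand mean 30.067
SSB = Σnᵢ(x̄ᵢ−x̄)² = 1171.200; SSW = ΣΣ(x−x̄ᵢ)² = 838.667
MSB = 1171.200/3 = 390.4000; MSW = 838.667/26 = 32.2564
F = MSB/MSW = 12.1030
df = (3, 26)
p-value (upper-tail) = 0.00004
At α=0.05: p < α → reject H₀

reject H₀: yes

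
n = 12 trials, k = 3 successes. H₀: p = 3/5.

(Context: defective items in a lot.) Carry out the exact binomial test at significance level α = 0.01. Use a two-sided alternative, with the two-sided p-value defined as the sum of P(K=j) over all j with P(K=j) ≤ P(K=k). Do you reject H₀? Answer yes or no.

reject H₀: no

Exact binomial: n=12, k=3, p₀=3/5=0.6000
P(X=j) = C(n,j)·p₀^j·(1−p₀)^(n−j); p = Σ P(X=j) over j with P(X=j) ≤ P(X=3)
p-value (two-sided) = 0.01744
At α=0.01: p ≥ α → fail to reject H₀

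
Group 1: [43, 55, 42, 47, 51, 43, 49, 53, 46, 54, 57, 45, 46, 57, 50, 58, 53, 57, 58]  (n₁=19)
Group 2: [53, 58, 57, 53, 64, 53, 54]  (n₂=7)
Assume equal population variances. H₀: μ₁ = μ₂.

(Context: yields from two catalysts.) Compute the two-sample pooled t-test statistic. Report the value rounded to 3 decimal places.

test statistic = -2.281

x̄₁=50.737, s₁=5.546, n₁=19
x̄₂=56.000, s₂=4.082, n₂=7
s_p² = [18·5.546² + 6·4.082²]/24 = 27.2368
SE = √(s_p²·(1/19+1/7)) = 2.3075
t = (50.737−56.000)/2.3075 = -2.2809
df = 24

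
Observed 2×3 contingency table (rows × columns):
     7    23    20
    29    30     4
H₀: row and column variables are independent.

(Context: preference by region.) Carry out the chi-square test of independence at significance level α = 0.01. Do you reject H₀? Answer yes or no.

reject H₀: yes

Row totals [50, 63], col totals [36, 53, 24], n=113
χ² = (7−15.93)²/15.93 + (23−23.45)²/23.45 + (20−10.62)²/10.62 + (29−20.07)²/20.07 + (30−29.55)²/29.55 + (4−13.38)²/13.38 = 23.8558
df = 2
p-value (upper-tail) = 0.00001
At α=0.01: p < α → reject H₀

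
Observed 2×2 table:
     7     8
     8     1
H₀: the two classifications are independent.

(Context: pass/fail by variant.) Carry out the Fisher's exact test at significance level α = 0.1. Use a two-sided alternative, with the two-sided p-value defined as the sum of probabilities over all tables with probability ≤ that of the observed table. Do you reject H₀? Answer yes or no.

reject H₀: yes

Margins: r₁=15, r₂=9, c₁=15, c₂=9, n=24
p_obs = C(15,7)·C(9,8)/C(24,15); sum pmf over tables with pmf ≤ p_obs
p-value (two-sided) = 0.08035
At α=0.1: p < α → reject H₀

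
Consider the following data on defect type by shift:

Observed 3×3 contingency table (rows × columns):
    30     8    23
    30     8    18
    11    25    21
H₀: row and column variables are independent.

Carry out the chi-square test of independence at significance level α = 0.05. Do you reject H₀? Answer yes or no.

Row totals [61, 56, 57], col totals [71, 41, 62], n=174
χ² = (30−24.89)²/24.89 + (8−14.37)²/14.37 + (23−21.74)²/21.74 + (30−22.85)²/22.85 + (8−13.20)²/13.20 + (18−19.95)²/19.95 + (11−23.26)²/23.26 + (25−13.43)²/13.43 + (21−20.31)²/20.31 = 24.8717
df = 4
p-value (upper-tail) = 0.00005
At α=0.05: p < α → reject H₀

reject H₀: yes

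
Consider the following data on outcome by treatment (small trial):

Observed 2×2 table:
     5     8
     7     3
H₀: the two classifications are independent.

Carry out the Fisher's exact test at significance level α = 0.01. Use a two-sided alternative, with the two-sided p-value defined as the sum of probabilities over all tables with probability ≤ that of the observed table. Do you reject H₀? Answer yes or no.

reject H₀: no

Margins: r₁=13, r₂=10, c₁=12, c₂=11, n=23
p_obs = C(13,5)·C(10,7)/C(23,12); sum pmf over tables with pmf ≤ p_obs
p-value (two-sided) = 0.21376
At α=0.01: p ≥ α → fail to reject H₀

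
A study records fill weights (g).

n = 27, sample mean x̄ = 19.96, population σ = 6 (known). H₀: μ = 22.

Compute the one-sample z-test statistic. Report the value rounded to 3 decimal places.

test statistic = -1.767

SE = σ/√n = 6/√27 = 1.1547
z = (x̄−μ₀)/SE = (19.96−22)/1.1547 = -1.7667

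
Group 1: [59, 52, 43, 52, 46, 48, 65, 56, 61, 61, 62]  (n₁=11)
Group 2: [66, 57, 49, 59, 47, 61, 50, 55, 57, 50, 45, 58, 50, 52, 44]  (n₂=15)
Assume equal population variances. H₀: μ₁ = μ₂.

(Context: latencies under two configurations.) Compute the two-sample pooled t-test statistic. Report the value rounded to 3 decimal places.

x̄₁=55.000, s₁=7.280, n₁=11
x̄₂=53.333, s₂=6.287, n₂=15
s_p² = [10·7.280² + 14·6.287²]/24 = 45.1389
SE = √(s_p²·(1/11+1/15)) = 2.6670
t = (55.000−53.333)/2.6670 = 0.6249
df = 24

test statistic = 0.625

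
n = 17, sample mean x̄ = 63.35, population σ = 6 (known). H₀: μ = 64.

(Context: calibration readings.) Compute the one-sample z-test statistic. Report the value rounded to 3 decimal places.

test statistic = -0.447

SE = σ/√n = 6/√17 = 1.4552
z = (x̄−μ₀)/SE = (63.35−64)/1.4552 = -0.4467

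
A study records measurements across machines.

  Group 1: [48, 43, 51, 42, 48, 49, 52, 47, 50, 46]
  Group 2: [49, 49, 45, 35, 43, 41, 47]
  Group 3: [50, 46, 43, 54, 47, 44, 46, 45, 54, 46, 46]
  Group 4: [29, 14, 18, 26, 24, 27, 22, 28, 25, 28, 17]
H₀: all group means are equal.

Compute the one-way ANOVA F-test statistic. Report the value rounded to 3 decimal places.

Group means [47.60, 44.14, 47.36, 23.45], grand mean 40.103
SSB = Σnᵢ(x̄ᵢ−x̄)² = 4305.060; SSW = ΣΣ(x−x̄ᵢ)² = 640.530
MSB = 4305.060/3 = 1435.0200; MSW = 640.530/35 = 18.3009
F = MSB/MSW = 78.4127
df = (3, 35)

test statistic = 78.413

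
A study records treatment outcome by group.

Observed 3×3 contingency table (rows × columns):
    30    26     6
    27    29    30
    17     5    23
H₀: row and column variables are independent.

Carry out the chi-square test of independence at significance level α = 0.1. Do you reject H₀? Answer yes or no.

Row totals [62, 86, 45], col totals [74, 60, 59], n=193
χ² = (30−23.77)²/23.77 + (26−19.27)²/19.27 + (6−18.95)²/18.95 + (27−32.97)²/32.97 + (29−26.74)²/26.74 + (30−26.29)²/26.29 + (17−17.25)²/17.25 + (5−13.99)²/13.99 + (23−13.76)²/13.76 = 26.6202
df = 4
p-value (upper-tail) = 0.00002
At α=0.1: p < α → reject H₀

reject H₀: yes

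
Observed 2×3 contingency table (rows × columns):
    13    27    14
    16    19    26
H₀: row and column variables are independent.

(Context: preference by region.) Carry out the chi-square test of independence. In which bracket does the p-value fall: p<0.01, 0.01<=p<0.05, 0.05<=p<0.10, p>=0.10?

p-value bracket: 0.05<=p<0.10

Row totals [54, 61], col totals [29, 46, 40], n=115
χ² = (13−13.62)²/13.62 + (27−21.60)²/21.60 + (14−18.78)²/18.78 + (16−15.38)²/15.38 + (19−24.40)²/24.40 + (26−21.22)²/21.22 = 4.8937
df = 2
p-value (upper-tail) = 0.08657
→ bracket: 0.05<=p<0.10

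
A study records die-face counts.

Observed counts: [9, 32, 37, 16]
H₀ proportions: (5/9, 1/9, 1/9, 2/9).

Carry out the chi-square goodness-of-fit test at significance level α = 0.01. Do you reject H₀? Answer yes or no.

n = 94; E_i = n·p_i = [52.22, 10.44, 10.44, 20.89]
χ² = (9−52.22)²/52.22 + (32−10.44)²/10.44 + (37−10.44)²/10.44 + (16−20.89)²/20.89 = 148.9234
df = 3
p-value (upper-tail) = 0.00000
At α=0.01: p < α → reject H₀

reject H₀: yes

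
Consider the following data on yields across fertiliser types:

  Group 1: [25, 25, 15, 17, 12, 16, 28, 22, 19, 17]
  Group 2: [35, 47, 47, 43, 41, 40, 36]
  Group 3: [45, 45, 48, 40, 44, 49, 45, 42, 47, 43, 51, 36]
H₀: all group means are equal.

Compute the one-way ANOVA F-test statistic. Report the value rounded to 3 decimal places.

test statistic = 86.924

Group means [19.60, 41.29, 44.58], grand mean 35.172
SSB = Σnᵢ(x̄ᵢ−x̄)² = 3749.393; SSW = ΣΣ(x−x̄ᵢ)² = 560.745
MSB = 3749.393/2 = 1874.6963; MSW = 560.745/26 = 21.5671
F = MSB/MSW = 86.9238
df = (2, 26)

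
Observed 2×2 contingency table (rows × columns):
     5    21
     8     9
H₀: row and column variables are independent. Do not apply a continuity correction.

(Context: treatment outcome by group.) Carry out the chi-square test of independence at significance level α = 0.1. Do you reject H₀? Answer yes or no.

reject H₀: yes

Row totals [26, 17], col totals [13, 30], n=43
χ² = (5−7.86)²/7.86 + (21−18.14)²/18.14 + (8−5.14)²/5.14 + (9−11.86)²/11.86 = 3.7739
df = 1
p-value (upper-tail) = 0.05206
At α=0.1: p < α → reject H₀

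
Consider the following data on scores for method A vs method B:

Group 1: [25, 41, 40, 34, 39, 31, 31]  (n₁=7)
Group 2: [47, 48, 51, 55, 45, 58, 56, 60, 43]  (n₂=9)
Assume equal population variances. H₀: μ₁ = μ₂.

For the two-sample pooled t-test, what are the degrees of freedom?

degrees of freedom = 14

df = n₁ + n₂ − 2 = 7 + 9 − 2 = 14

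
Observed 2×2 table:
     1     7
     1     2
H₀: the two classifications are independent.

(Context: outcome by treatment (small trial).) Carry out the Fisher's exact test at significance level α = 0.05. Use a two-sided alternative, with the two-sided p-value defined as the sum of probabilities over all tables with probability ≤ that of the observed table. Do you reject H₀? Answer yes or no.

reject H₀: no

Margins: r₁=8, r₂=3, c₁=2, c₂=9, n=11
p_obs = C(8,1)·C(3,1)/C(11,2); sum pmf over tables with pmf ≤ p_obs
p-value (two-sided) = 0.49091
At α=0.05: p ≥ α → fail to reject H₀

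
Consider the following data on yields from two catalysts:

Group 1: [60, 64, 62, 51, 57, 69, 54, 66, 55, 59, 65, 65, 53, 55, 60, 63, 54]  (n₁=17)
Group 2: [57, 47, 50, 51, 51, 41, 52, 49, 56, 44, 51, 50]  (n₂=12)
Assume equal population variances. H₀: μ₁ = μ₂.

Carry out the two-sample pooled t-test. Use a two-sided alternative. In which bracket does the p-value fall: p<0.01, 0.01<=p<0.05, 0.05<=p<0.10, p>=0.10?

x̄₁=59.529, s₁=5.328, n₁=17
x̄₂=49.917, s₂=4.461, n₂=12
s_p² = [16·5.328² + 11·4.461²]/27 = 24.9316
SE = √(s_p²·(1/17+1/12)) = 1.8826
t = (59.529−49.917)/1.8826 = 5.1061
df = 27
p-value (two-sided) = 0.00002
→ bracket: p<0.01

p-value bracket: p<0.01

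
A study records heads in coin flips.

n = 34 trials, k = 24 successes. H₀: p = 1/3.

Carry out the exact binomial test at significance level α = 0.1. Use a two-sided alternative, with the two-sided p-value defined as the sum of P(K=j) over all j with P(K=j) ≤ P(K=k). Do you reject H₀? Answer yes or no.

Exact binomial: n=34, k=24, p₀=1/3=0.3333
P(X=j) = C(n,j)·p₀^j·(1−p₀)^(n−j); p = Σ P(X=j) over j with P(X=j) ≤ P(X=24)
p-value (two-sided) = 0.00001
At α=0.1: p < α → reject H₀

reject H₀: yes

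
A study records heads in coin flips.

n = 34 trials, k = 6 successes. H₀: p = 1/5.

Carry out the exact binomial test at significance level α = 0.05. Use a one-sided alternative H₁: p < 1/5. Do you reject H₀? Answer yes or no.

reject H₀: no

Exact binomial: n=34, k=6, p₀=1/5=0.2000
P(X≤6) from Σ C(n,i)·p₀^i·(1−p₀)^(n−i)
p-value (one-sided, H₁ less) = 0.46614
At α=0.05: p ≥ α → fail to reject H₀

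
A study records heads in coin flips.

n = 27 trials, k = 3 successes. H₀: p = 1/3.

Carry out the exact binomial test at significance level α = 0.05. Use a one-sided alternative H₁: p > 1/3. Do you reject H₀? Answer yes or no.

reject H₀: no

Exact binomial: n=27, k=3, p₀=1/3=0.3333
P(X≥3) from Σ C(n,i)·p₀^i·(1−p₀)^(n−i)
p-value (one-sided, H₁ greater) = 0.99820
At α=0.05: p ≥ α → fail to reject H₀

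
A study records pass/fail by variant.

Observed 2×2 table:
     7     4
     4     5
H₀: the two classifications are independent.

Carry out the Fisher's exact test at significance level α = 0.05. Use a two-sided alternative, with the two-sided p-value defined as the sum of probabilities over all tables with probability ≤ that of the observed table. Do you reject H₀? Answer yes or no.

Margins: r₁=11, r₂=9, c₁=11, c₂=9, n=20
p_obs = C(11,7)·C(9,4)/C(20,11); sum pmf over tables with pmf ≤ p_obs
p-value (two-sided) = 0.65342
At α=0.05: p ≥ α → fail to reject H₀

reject H₀: no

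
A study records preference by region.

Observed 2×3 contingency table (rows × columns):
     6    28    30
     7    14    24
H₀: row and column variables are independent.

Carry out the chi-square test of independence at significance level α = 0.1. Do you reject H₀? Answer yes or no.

Row totals [64, 45], col totals [13, 42, 54], n=109
χ² = (6−7.63)²/7.63 + (28−24.66)²/24.66 + (30−31.71)²/31.71 + (7−5.37)²/5.37 + (14−17.34)²/17.34 + (24−22.29)²/22.29 = 2.1641
df = 2
p-value (upper-tail) = 0.33890
At α=0.1: p ≥ α → fail to reject H₀

reject H₀: no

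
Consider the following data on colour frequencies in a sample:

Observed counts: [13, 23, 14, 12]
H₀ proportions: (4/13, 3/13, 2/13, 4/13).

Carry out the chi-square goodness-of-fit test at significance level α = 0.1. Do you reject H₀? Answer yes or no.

reject H₀: yes

n = 62; E_i = n·p_i = [19.08, 14.31, 9.54, 19.08]
χ² = (13−19.08)²/19.08 + (23−14.31)²/14.31 + (14−9.54)²/9.54 + (12−19.08)²/19.08 = 11.9288
df = 3
p-value (upper-tail) = 0.00763
At α=0.1: p < α → reject H₀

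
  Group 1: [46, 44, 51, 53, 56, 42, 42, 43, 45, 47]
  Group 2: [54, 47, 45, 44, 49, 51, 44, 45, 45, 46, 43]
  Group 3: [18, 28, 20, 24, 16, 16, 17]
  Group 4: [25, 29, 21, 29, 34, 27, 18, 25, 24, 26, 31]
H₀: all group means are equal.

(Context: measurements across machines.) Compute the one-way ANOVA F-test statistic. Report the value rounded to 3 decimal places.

Group means [46.90, 46.64, 19.86, 26.27], grand mean 36.154
SSB = Σnᵢ(x̄ᵢ−x̄)² = 5296.593; SSW = ΣΣ(x−x̄ᵢ)² = 654.484
MSB = 5296.593/3 = 1765.5308; MSW = 654.484/35 = 18.6996
F = MSB/MSW = 94.4157
df = (3, 35)

test statistic = 94.416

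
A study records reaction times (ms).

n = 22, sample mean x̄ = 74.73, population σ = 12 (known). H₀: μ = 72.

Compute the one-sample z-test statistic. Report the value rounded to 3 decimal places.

SE = σ/√n = 12/√22 = 2.5584
z = (x̄−μ₀)/SE = (74.73−72)/2.5584 = 1.0671

test statistic = 1.067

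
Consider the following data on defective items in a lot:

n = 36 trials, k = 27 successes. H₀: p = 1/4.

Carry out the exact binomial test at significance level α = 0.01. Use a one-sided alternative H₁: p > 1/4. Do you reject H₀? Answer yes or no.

Exact binomial: n=36, k=27, p₀=1/4=0.2500
P(X≥27) from Σ C(n,i)·p₀^i·(1−p₀)^(n−i)
p-value (one-sided, H₁ greater) = 0.00000
At α=0.01: p < α → reject H₀

reject H₀: yes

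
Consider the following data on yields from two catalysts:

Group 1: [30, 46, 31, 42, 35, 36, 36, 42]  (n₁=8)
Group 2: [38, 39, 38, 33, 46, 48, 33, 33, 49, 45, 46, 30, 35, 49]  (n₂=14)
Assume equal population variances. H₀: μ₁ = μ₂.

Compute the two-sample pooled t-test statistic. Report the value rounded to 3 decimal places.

x̄₁=37.250, s₁=5.625, n₁=8
x̄₂=40.143, s₂=6.815, n₂=14
s_p² = [7·5.625² + 13·6.815²]/20 = 41.2607
SE = √(s_p²·(1/8+1/14)) = 2.8469
t = (37.250−40.143)/2.8469 = -1.0161
df = 20

test statistic = -1.016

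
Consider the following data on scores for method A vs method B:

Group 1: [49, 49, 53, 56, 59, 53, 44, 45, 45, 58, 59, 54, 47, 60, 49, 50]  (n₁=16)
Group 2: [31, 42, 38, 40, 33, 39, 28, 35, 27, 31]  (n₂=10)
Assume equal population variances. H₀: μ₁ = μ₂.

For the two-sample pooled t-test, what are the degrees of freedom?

degrees of freedom = 24

df = n₁ + n₂ − 2 = 16 + 10 − 2 = 24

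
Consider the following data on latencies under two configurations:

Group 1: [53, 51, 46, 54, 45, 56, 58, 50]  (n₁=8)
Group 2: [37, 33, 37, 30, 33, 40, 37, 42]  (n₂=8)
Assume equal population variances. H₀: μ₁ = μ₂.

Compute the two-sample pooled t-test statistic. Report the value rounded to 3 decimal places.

test statistic = 7.267

x̄₁=51.625, s₁=4.565, n₁=8
x̄₂=36.125, s₂=3.944, n₂=8
s_p² = [7·4.565² + 7·3.944²]/14 = 18.1964
SE = √(s_p²·(1/8+1/8)) = 2.1329
t = (51.625−36.125)/2.1329 = 7.2672
df = 14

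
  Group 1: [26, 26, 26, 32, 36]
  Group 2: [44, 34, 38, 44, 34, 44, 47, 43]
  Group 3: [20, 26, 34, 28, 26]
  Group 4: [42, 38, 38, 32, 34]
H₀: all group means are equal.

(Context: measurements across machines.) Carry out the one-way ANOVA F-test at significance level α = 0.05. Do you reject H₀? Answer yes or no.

reject H₀: yes

Group means [29.20, 41.00, 26.80, 36.80], grand mean 34.435
SSB = Σnᵢ(x̄ᵢ−x̄)² = 801.252; SSW = ΣΣ(x−x̄ᵢ)² = 420.400
MSB = 801.252/3 = 267.0841; MSW = 420.400/19 = 22.1263
F = MSB/MSW = 12.0709
df = (3, 19)
p-value (upper-tail) = 0.00012
At α=0.05: p < α → reject H₀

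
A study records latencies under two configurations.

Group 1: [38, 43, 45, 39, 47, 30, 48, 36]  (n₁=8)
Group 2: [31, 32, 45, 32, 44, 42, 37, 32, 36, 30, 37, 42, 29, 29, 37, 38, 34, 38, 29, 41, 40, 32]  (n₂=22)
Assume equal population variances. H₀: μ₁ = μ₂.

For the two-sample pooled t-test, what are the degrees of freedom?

df = n₁ + n₂ − 2 = 8 + 22 − 2 = 28

degrees of freedom = 28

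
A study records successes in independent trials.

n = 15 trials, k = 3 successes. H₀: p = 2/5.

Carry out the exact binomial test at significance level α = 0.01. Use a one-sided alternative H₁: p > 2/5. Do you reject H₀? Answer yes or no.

Exact binomial: n=15, k=3, p₀=2/5=0.4000
P(X≥3) from Σ C(n,i)·p₀^i·(1−p₀)^(n−i)
p-value (one-sided, H₁ greater) = 0.97289
At α=0.01: p ≥ α → fail to reject H₀

reject H₀: no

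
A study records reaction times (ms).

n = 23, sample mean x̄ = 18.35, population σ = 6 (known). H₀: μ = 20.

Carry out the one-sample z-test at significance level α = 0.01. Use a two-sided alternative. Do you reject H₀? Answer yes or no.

reject H₀: no

SE = σ/√n = 6/√23 = 1.2511
z = (x̄−μ₀)/SE = (18.35−20)/1.2511 = -1.3189
p-value (two-sided) = 0.18722
At α=0.01: p ≥ α → fail to reject H₀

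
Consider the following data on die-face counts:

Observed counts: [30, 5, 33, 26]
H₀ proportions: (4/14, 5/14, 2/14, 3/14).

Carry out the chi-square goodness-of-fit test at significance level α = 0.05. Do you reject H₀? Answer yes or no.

n = 94; E_i = n·p_i = [26.86, 33.57, 13.43, 20.14]
χ² = (30−26.86)²/26.86 + (5−33.57)²/33.57 + (33−13.43)²/13.43 + (26−20.14)²/20.14 = 54.9113
df = 3
p-value (upper-tail) = 0.00000
At α=0.05: p < α → reject H₀

reject H₀: yes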